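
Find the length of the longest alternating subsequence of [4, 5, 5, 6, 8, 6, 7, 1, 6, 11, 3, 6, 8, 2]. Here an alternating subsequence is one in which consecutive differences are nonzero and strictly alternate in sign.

Track the best alternating length ending on an up-step vs a down-step at each position: up/down = 1/1, 2/1, 2/1, 2/1, 2/1, 2/3, 4/3, 1/5, 6/5, 6/1, 6/7, 8/7, 8/7, 6/9.
The maximum over both is 9; one such subsequence is 4, 8, 6, 7, 1, 6, 3, 6, 2.

9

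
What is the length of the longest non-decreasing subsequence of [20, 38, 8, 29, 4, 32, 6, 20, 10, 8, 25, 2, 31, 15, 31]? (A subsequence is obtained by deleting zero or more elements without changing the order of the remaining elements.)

6

Let dp[i] be the longest non-decreasing subsequence ending at position i. Then dp = [1, 2, 1, 2, 1, 3, 2, 3, 3, 3, 4, 1, 5, 4, 6].
The maximum is 6; one witness is 4, 6, 20, 25, 31, 31 at positions 5,7,8,11,13,15.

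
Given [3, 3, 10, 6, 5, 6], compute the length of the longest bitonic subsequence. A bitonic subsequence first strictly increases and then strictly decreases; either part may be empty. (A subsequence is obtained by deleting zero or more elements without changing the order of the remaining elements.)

One longest bitonic subsequence is 3, 10, 6, 5 (positions 1,3,4,5): it rises to 10 then falls. Length 4 is optimal.

4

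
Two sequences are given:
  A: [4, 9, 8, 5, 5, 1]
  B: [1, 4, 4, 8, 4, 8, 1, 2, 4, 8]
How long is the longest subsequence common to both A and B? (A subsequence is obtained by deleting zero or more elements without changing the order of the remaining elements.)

3

A longest common subsequence is 4, 8, 1 (length 3); the LCS DP confirms no longer common subsequence exists.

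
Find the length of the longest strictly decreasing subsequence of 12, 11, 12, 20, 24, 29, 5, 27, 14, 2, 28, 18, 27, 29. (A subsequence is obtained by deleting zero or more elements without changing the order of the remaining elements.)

4

Let dp[i] be the longest decreasing subsequence ending at position i. Then dp = [1, 2, 1, 1, 1, 1, 3, 2, 3, 4, 2, 3, 3, 1].
The maximum is 4; one witness is 12, 11, 5, 2 at positions 1,2,7,10.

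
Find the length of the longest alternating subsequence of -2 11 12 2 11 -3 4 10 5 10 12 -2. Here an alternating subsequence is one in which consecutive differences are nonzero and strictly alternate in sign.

Track the best alternating length ending on an up-step vs a down-step at each position: up/down = 1/1, 2/1, 2/1, 2/3, 4/3, 1/5, 6/5, 6/5, 6/7, 8/5, 8/1, 6/9.
The maximum over both is 9; one such subsequence is -2, 11, 2, 11, -3, 10, 5, 10, -2.

9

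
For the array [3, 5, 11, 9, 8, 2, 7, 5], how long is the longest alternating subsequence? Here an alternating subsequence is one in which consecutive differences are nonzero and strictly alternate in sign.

5

A longest alternating subsequence is 3, 5, 2, 7, 5 (positions 1,2,6,7,8); its 4 consecutive differences strictly alternate in sign, and length 5 is optimal.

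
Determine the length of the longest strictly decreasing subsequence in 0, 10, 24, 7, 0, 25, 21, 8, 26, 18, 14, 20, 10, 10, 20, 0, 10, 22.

6

Scanning left to right, the best length ending at each element is: 0→1, 10→1, 24→1, 7→2, 0→3, 25→1, 21→2, 8→3, 26→1, 18→3, 14→4, 20→3, 10→5, 10→5, 20→3, 0→6, 10→5, 22→2.
So the longest decreasing subsequence has length 6, e.g. 24, 21, 18, 14, 10, 0.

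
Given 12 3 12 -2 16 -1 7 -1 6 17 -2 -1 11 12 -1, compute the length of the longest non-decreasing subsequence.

6

Scanning left to right, the best length ending at each element is: 12→1, 3→1, 12→2, -2→1, 16→3, -1→2, 7→3, -1→3, 6→4, 17→5, -2→2, -1→4, 11→5, 12→6, -1→5.
So the longest non-decreasing subsequence has length 6, e.g. -2, -1, -1, 6, 11, 12.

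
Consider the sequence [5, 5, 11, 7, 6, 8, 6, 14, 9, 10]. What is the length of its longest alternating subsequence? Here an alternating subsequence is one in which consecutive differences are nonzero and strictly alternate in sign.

Track the best alternating length ending on an up-step vs a down-step at each position: up/down = 1/1, 1/1, 2/1, 2/3, 2/3, 4/3, 2/5, 6/1, 6/7, 8/7.
The maximum over both is 8; one such subsequence is 5, 11, 7, 8, 6, 14, 9, 10.

8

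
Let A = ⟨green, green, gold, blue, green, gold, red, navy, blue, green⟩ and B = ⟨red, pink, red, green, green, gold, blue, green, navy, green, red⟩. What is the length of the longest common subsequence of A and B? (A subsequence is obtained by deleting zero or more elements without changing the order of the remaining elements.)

7

Backtracking the LCS table gives one alignment: green (A1,B4) → green (A2,B5) → gold (A3,B6) → blue (A4,B7) → green (A5,B8) → navy (A8,B9) → green (A10,B10).
So the longest common subsequence has length 7.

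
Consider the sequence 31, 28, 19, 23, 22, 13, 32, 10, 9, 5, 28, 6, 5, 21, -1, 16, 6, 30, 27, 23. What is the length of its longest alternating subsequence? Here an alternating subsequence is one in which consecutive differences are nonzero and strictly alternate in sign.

Track the best alternating length ending on an up-step vs a down-step at each position: up/down = 1/1, 1/2, 1/2, 3/2, 3/4, 1/4, 5/1, 1/6, 1/6, 1/6, 7/6, 7/8, 1/8, 9/8, 1/10, 11/10, 11/12, 13/6, 13/14, 13/14.
The maximum over both is 14; one such subsequence is 31, 19, 23, 22, 32, 10, 28, 6, 21, -1, 16, 6, 30, 27.

14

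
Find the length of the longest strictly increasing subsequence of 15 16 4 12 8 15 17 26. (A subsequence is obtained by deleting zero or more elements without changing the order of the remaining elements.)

Scanning left to right, the best length ending at each element is: 15→1, 16→2, 4→1, 12→2, 8→2, 15→3, 17→4, 26→5.
So the longest increasing subsequence has length 5, e.g. 4, 12, 15, 17, 26.

5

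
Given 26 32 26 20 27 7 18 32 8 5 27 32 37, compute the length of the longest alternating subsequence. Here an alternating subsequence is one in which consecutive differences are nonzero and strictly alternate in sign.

8

Track the best alternating length ending on an up-step vs a down-step at each position: up/down = 1/1, 2/1, 1/3, 1/3, 4/3, 1/5, 6/5, 6/1, 6/7, 1/7, 8/7, 8/1, 8/1.
The maximum over both is 8; one such subsequence is 26, 32, 26, 27, 7, 18, 8, 27.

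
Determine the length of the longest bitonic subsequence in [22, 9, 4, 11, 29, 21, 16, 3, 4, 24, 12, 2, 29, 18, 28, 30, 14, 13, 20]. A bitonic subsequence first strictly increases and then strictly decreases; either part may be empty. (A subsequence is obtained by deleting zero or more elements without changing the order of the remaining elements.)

One longest bitonic subsequence is 9, 11, 21, 24, 29, 28, 14, 13 (positions 2,4,6,10,13,15,17,18): it rises to 29 then falls. Length 8 is optimal.

8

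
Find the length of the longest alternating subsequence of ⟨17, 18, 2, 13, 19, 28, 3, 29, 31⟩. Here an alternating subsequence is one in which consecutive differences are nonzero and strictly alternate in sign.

6

A longest alternating subsequence is 17, 18, 2, 13, 3, 29 (positions 1,2,3,4,7,8); its 5 consecutive differences strictly alternate in sign, and length 6 is optimal.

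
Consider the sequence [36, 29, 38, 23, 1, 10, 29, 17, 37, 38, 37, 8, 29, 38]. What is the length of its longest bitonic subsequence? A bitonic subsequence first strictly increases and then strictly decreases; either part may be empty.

Let inc[i] be the LIS ending at i and dec[i] the longest strictly decreasing subsequence starting at i. inc = [1, 1, 2, 1, 1, 2, 3, 3, 4, 5, 4, 2, 4, 5], dec = [5, 4, 4, 3, 1, 2, 3, 2, 2, 3, 2, 1, 1, 1].
max_i inc[i]+dec[i]−1 = 7, with one witness 1, 10, 29, 37, 38, 37, 29.

7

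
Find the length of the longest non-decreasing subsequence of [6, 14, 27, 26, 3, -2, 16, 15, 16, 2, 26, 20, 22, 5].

6

Scanning left to right, the best length ending at each element is: 6→1, 14→2, 27→3, 26→3, 3→1, -2→1, 16→3, 15→3, 16→4, 2→2, 26→5, 20→5, 22→6, 5→3.
So the longest non-decreasing subsequence has length 6, e.g. 6, 14, 16, 16, 20, 22.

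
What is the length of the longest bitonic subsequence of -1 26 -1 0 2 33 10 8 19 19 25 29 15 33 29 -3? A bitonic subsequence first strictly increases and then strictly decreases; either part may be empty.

Let inc[i] be the LIS ending at i and dec[i] the longest strictly decreasing subsequence starting at i. inc = [1, 2, 1, 2, 3, 4, 4, 4, 5, 5, 6, 7, 5, 8, 7, 1], dec = [2, 4, 2, 2, 2, 4, 3, 2, 3, 3, 3, 3, 2, 3, 2, 1].
max_i inc[i]+dec[i]−1 = 10, with one witness -1, 0, 2, 10, 19, 25, 29, 33, 29, -3.

10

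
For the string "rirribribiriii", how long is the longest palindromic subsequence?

One longest palindromic subsequence is iiribirii (positions 2,5,7,8,9,10,11,13,14); it reads the same forward and backward, and the interval DP gives dp[1][14] = 9.

9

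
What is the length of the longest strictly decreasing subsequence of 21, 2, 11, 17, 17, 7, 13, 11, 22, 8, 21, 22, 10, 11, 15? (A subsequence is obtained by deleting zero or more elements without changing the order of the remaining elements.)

One longest decreasing subsequence is 21, 17, 13, 11, 8 (positions 1,4,7,8,10), of length 5; no longer one exists.

5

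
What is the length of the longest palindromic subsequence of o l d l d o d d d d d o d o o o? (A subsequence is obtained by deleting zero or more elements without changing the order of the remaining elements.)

11

Using dp[i][j] = 2 + dp[i+1][j−1] if the ends match, else max(dp[i+1][j], dp[i][j−1]):
dp[1][16] = 11. A witness is ododddddodo at positions 1,5,6,7,8,9,10,11,12,13,16.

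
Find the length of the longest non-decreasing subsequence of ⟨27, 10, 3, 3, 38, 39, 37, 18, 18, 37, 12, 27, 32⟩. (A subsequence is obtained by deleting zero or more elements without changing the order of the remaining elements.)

6

Let dp[i] be the longest non-decreasing subsequence ending at position i. Then dp = [1, 1, 1, 2, 3, 4, 3, 3, 4, 5, 3, 5, 6].
The maximum is 6; one witness is 3, 3, 18, 18, 27, 32 at positions 3,4,8,9,12,13.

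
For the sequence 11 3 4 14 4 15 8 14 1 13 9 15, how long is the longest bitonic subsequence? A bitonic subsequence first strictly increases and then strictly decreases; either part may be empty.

Let inc[i] be the LIS ending at i and dec[i] the longest strictly decreasing subsequence starting at i. inc = [1, 1, 2, 3, 2, 4, 3, 4, 1, 4, 4, 5], dec = [3, 2, 2, 3, 2, 4, 2, 3, 1, 2, 1, 1].
max_i inc[i]+dec[i]−1 = 7, with one witness 3, 4, 14, 15, 14, 13, 9.

7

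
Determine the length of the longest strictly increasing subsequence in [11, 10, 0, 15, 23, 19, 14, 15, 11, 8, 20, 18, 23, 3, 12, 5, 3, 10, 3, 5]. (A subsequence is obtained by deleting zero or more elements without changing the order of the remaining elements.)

5

Let dp[i] be the longest increasing subsequence ending at position i. Then dp = [1, 1, 1, 2, 3, 3, 2, 3, 2, 2, 4, 4, 5, 2, 3, 3, 2, 4, 2, 3].
The maximum is 5; one witness is 11, 15, 19, 20, 23 at positions 1,4,6,11,13.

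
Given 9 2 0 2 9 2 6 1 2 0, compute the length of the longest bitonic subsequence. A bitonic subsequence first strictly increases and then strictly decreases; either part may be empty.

6

Let inc[i] be the LIS ending at i and dec[i] the longest strictly decreasing subsequence starting at i. inc = [1, 1, 1, 2, 3, 2, 3, 2, 3, 1], dec = [4, 3, 1, 3, 4, 3, 3, 2, 2, 1].
max_i inc[i]+dec[i]−1 = 6, with one witness 0, 2, 9, 6, 2, 0.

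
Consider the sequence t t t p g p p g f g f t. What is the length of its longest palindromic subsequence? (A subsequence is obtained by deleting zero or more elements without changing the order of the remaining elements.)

Using dp[i][j] = 2 + dp[i+1][j−1] if the ends match, else max(dp[i+1][j], dp[i][j−1]):
dp[1][12] = 6. A witness is tgppgt at positions 1,5,6,7,10,12.

6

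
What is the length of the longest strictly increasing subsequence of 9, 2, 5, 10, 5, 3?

3

Scanning left to right, the best length ending at each element is: 9→1, 2→1, 5→2, 10→3, 5→2, 3→2.
So the longest increasing subsequence has length 3, e.g. 2, 5, 10.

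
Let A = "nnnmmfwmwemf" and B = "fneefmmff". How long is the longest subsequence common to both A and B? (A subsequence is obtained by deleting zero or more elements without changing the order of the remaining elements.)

A longest common subsequence is nmmff (length 5); the LCS DP confirms no longer common subsequence exists.

5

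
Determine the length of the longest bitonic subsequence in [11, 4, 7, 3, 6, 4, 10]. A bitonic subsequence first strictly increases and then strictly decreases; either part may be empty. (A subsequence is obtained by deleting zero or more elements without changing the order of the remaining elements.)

4

One longest bitonic subsequence is 11, 7, 6, 4 (positions 1,3,5,6): it rises to 11 then falls. Length 4 is optimal.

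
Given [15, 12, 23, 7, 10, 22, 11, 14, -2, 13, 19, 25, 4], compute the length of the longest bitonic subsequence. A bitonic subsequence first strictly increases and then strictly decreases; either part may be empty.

Let inc[i] be the LIS ending at i and dec[i] the longest strictly decreasing subsequence starting at i. inc = [1, 1, 2, 1, 2, 3, 3, 4, 1, 4, 5, 6, 2], dec = [4, 3, 5, 2, 2, 4, 2, 3, 1, 2, 2, 2, 1].
max_i inc[i]+dec[i]−1 = 7, with one witness 7, 10, 11, 14, 19, 25, 4.

7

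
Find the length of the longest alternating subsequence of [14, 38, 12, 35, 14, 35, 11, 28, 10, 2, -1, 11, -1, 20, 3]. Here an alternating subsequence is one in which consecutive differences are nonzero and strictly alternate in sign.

A longest alternating subsequence is 14, 38, 12, 35, 14, 35, 11, 28, 10, 11, -1, 20, 3 (positions 1,2,3,4,5,6,7,8,9,12,13,14,15); its 12 consecutive differences strictly alternate in sign, and length 13 is optimal.

13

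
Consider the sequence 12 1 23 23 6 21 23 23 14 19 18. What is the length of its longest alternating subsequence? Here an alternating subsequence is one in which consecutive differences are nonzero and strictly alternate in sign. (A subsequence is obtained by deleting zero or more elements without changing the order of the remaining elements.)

8

Track the best alternating length ending on an up-step vs a down-step at each position: up/down = 1/1, 1/2, 3/1, 3/1, 3/4, 5/4, 5/1, 5/1, 5/6, 7/6, 7/8.
The maximum over both is 8; one such subsequence is 12, 1, 23, 6, 21, 14, 19, 18.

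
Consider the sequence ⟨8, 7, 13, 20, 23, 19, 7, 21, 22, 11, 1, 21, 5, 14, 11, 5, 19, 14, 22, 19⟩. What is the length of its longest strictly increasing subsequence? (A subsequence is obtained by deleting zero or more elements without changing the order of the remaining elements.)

5

One longest increasing subsequence is 8, 13, 20, 21, 22 (positions 1,3,4,8,9), of length 5; no longer one exists.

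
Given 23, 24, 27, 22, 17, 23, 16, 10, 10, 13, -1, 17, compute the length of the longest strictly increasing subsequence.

3

One longest increasing subsequence is 23, 24, 27 (positions 1,2,3), of length 3; no longer one exists.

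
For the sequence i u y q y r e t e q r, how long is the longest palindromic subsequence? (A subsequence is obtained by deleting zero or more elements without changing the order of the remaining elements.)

5

One longest palindromic subsequence is reter (positions 6,7,8,9,11); it reads the same forward and backward, and the interval DP gives dp[1][11] = 5.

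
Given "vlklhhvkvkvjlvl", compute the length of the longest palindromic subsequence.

9

One longest palindromic subsequence is llvkvkvll (positions 2,4,7,8,9,10,11,13,15); it reads the same forward and backward, and the interval DP gives dp[1][15] = 9.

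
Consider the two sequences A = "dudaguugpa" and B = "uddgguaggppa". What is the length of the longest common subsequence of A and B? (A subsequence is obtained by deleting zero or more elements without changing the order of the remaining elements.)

7

Backtracking the LCS table gives one alignment: d (A1,B3) → u (A2,B6) → a (A4,B7) → g (A5,B8) → g (A8,B9) → p (A9,B11) → a (A10,B12).
So the longest common subsequence has length 7.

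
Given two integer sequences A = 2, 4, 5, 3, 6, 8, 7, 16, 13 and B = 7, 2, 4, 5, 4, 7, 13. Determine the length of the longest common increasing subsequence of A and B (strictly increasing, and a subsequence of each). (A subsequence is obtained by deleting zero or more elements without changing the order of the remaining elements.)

For each value that appears in both, track the longest common increasing run ending there.
The best achievable length is 5; one witness is 2, 4, 5, 7, 13 (A-positions 1,2,3,7,9, B-positions 2,3,4,6,7).

5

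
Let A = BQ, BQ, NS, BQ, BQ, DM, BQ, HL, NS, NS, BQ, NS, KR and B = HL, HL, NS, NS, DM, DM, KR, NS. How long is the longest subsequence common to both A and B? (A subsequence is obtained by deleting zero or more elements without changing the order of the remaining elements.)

A longest common subsequence is HL, NS, NS, NS (length 4); the LCS DP confirms no longer common subsequence exists.

4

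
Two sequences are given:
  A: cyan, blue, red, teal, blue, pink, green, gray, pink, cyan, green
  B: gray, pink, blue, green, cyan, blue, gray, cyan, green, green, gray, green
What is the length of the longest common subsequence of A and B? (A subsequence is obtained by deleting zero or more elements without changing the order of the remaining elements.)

A longest common subsequence is cyan, blue, green, gray, green (length 5); the LCS DP confirms no longer common subsequence exists.

5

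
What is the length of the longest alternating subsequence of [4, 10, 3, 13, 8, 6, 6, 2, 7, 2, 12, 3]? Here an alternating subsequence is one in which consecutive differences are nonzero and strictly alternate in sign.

Track the best alternating length ending on an up-step vs a down-step at each position: up/down = 1/1, 2/1, 1/3, 4/1, 4/5, 4/5, 4/5, 1/5, 6/5, 1/7, 8/5, 8/9.
The maximum over both is 9; one such subsequence is 4, 10, 3, 13, 6, 7, 2, 12, 3.

9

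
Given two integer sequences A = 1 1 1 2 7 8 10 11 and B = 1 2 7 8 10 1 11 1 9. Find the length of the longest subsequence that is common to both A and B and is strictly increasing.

A longest common strictly increasing subsequence is 1, 2, 7, 8, 10, 11 (length 6); it appears in order in both A and B, and no longer such subsequence exists.

6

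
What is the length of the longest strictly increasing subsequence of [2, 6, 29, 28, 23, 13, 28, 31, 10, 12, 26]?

One longest increasing subsequence is 2, 6, 23, 28, 31 (positions 1,2,5,7,8), of length 5; no longer one exists.

5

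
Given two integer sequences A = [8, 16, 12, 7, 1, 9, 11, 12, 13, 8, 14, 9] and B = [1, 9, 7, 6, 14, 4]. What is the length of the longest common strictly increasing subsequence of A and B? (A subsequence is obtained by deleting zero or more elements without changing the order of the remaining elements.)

3

For each value that appears in both, track the longest common increasing run ending there.
The best achievable length is 3; one witness is 1, 9, 14 (A-positions 5,6,11, B-positions 1,2,5).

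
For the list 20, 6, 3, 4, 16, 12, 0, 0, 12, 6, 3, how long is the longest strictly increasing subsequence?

3

Let dp[i] be the longest increasing subsequence ending at position i. Then dp = [1, 1, 1, 2, 3, 3, 1, 1, 3, 3, 2].
The maximum is 3; one witness is 3, 4, 16 at positions 3,4,5.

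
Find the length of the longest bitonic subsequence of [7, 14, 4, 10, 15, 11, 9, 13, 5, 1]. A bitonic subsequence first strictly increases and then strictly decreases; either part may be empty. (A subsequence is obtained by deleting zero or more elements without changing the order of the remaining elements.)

Let inc[i] be the LIS ending at i and dec[i] the longest strictly decreasing subsequence starting at i. inc = [1, 2, 1, 2, 3, 3, 2, 4, 2, 1], dec = [3, 5, 2, 4, 5, 4, 3, 3, 2, 1].
max_i inc[i]+dec[i]−1 = 7, with one witness 7, 14, 15, 11, 9, 5, 1.

7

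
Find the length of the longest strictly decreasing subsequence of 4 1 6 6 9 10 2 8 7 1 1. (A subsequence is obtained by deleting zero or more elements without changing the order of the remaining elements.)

One longest decreasing subsequence is 9, 8, 7, 1 (positions 5,8,9,10), of length 4; no longer one exists.

4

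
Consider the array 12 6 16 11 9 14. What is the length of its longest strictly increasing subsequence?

Let dp[i] be the longest increasing subsequence ending at position i. Then dp = [1, 1, 2, 2, 2, 3].
The maximum is 3; one witness is 6, 11, 14 at positions 2,4,6.

3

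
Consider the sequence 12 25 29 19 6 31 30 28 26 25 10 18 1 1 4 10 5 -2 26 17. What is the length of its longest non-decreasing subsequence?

5

Let dp[i] be the longest non-decreasing subsequence ending at position i. Then dp = [1, 2, 3, 2, 1, 4, 4, 3, 3, 3, 2, 3, 1, 2, 3, 4, 4, 1, 5, 5].
The maximum is 5; one witness is 1, 1, 4, 10, 26 at positions 13,14,15,16,19.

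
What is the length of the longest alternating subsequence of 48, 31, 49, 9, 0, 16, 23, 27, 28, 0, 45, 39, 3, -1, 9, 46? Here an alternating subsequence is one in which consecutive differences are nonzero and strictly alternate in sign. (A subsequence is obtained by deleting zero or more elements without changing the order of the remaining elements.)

9

Track the best alternating length ending on an up-step vs a down-step at each position: up/down = 1/1, 1/2, 3/1, 1/4, 1/4, 5/4, 5/4, 5/4, 5/4, 1/6, 7/4, 7/8, 7/8, 1/8, 9/8, 9/4.
The maximum over both is 9; one such subsequence is 48, 31, 49, 9, 16, 0, 45, 3, 9.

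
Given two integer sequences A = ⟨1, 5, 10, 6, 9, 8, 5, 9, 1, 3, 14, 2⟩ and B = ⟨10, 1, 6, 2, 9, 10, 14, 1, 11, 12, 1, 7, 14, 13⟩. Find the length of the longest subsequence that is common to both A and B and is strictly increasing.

4

A longest common strictly increasing subsequence is 1, 6, 9, 14 (length 4); it appears in order in both A and B, and no longer such subsequence exists.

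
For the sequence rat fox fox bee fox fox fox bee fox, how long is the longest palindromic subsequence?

One longest palindromic subsequence is fox bee fox fox fox bee fox (positions 2,4,5,6,7,8,9); it reads the same forward and backward, and the interval DP gives dp[1][9] = 7.

7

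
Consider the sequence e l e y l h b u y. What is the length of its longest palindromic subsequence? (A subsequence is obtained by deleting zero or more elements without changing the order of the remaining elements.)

One longest palindromic subsequence is yuy (positions 4,8,9); it reads the same forward and backward, and the interval DP gives dp[1][9] = 3.

3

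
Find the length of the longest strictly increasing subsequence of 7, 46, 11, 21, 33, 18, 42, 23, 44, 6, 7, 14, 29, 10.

6

One longest increasing subsequence is 7, 11, 21, 33, 42, 44 (positions 1,3,4,5,7,9), of length 6; no longer one exists.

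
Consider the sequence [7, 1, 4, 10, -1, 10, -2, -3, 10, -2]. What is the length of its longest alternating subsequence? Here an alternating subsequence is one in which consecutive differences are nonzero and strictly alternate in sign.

8

Track the best alternating length ending on an up-step vs a down-step at each position: up/down = 1/1, 1/2, 3/2, 3/1, 1/4, 5/1, 1/6, 1/6, 7/1, 7/8.
The maximum over both is 8; one such subsequence is 7, 1, 4, -1, 10, -2, 10, -2.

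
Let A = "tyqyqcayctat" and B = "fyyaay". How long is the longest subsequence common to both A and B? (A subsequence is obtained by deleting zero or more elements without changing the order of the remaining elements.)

Backtracking the LCS table gives one alignment: y (A2,B2) → y (A4,B3) → a (A7,B5) → y (A8,B6).
So the longest common subsequence has length 4.

4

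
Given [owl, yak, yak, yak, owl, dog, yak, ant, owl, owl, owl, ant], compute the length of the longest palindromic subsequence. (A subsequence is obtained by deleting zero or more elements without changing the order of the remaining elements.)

One longest palindromic subsequence is owl yak yak yak yak owl (positions 1,2,3,4,7,11); it reads the same forward and backward, and the interval DP gives dp[1][12] = 6.

6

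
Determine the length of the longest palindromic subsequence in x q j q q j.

One longest palindromic subsequence is jqqj (positions 3,4,5,6); it reads the same forward and backward, and the interval DP gives dp[1][6] = 4.

4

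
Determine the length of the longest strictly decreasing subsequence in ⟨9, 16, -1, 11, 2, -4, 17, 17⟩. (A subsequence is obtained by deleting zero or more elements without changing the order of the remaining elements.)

Let dp[i] be the longest decreasing subsequence ending at position i. Then dp = [1, 1, 2, 2, 3, 4, 1, 1].
The maximum is 4; one witness is 16, 11, 2, -4 at positions 2,4,5,6.

4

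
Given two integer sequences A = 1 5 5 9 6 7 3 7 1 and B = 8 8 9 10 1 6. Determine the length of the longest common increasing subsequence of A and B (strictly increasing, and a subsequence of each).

2

A longest common strictly increasing subsequence is 1, 6 (length 2); it appears in order in both A and B, and no longer such subsequence exists.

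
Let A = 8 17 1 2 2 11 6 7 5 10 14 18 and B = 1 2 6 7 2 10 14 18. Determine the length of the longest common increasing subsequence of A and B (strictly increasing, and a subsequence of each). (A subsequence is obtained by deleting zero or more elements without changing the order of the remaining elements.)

A longest common strictly increasing subsequence is 1, 2, 6, 7, 10, 14, 18 (length 7); it appears in order in both A and B, and no longer such subsequence exists.

7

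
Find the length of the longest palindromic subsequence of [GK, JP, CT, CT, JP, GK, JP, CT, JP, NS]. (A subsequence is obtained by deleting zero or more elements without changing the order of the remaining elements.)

7

One longest palindromic subsequence is JP CT JP GK JP CT JP (positions 2,3,5,6,7,8,9); it reads the same forward and backward, and the interval DP gives dp[1][10] = 7.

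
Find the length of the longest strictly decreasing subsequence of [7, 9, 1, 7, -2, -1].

One longest decreasing subsequence is 7, 1, -2 (positions 1,3,5), of length 3; no longer one exists.

3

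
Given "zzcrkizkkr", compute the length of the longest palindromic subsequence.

5

One longest palindromic subsequence is rkkkr (positions 4,5,8,9,10); it reads the same forward and backward, and the interval DP gives dp[1][10] = 5.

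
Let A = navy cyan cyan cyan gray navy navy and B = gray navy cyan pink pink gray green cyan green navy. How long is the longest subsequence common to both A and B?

4

A longest common subsequence is navy, cyan, cyan, navy (length 4); the LCS DP confirms no longer common subsequence exists.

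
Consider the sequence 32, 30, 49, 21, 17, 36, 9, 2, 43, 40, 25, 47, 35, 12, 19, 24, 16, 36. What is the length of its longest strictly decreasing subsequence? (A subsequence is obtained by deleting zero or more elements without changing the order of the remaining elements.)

6

Scanning left to right, the best length ending at each element is: 32→1, 30→2, 49→1, 21→3, 17→4, 36→2, 9→5, 2→6, 43→2, 40→3, 25→4, 47→2, 35→4, 12→5, 19→5, 24→5, 16→6, 36→4.
So the longest decreasing subsequence has length 6, e.g. 32, 30, 21, 17, 9, 2.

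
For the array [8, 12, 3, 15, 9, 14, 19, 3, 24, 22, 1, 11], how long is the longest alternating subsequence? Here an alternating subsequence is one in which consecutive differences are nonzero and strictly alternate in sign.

10

A longest alternating subsequence is 8, 12, 3, 15, 9, 14, 3, 24, 1, 11 (positions 1,2,3,4,5,6,8,9,11,12); its 9 consecutive differences strictly alternate in sign, and length 10 is optimal.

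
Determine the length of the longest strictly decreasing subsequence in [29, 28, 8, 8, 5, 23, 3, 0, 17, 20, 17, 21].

6

Scanning left to right, the best length ending at each element is: 29→1, 28→2, 8→3, 8→3, 5→4, 23→3, 3→5, 0→6, 17→4, 20→4, 17→5, 21→4.
So the longest decreasing subsequence has length 6, e.g. 29, 28, 8, 5, 3, 0.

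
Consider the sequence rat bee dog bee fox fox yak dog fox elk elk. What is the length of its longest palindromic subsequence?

4

Using dp[i][j] = 2 + dp[i+1][j−1] if the ends match, else max(dp[i+1][j], dp[i][j−1]):
dp[1][11] = 4. A witness is dog fox fox dog at positions 3,5,6,8.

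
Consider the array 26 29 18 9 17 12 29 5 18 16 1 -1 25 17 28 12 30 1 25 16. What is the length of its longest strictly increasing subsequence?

6

One longest increasing subsequence is 9, 17, 18, 25, 28, 30 (positions 4,5,9,13,15,17), of length 6; no longer one exists.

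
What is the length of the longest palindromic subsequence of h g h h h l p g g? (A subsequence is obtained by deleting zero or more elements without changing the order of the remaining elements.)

Using dp[i][j] = 2 + dp[i+1][j−1] if the ends match, else max(dp[i+1][j], dp[i][j−1]):
dp[1][9] = 5. A witness is ghhhg at positions 2,3,4,5,9.

5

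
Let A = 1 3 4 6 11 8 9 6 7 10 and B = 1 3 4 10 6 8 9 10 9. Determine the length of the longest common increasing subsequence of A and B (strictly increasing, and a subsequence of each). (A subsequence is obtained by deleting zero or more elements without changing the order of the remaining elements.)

7

For each value that appears in both, track the longest common increasing run ending there.
The best achievable length is 7; one witness is 1, 3, 4, 6, 8, 9, 10 (A-positions 1,2,3,4,6,7,10, B-positions 1,2,3,5,6,7,8).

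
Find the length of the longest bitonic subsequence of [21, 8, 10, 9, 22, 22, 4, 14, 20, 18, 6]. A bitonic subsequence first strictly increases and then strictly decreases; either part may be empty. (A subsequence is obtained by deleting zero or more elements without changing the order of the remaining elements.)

One longest bitonic subsequence is 8, 10, 22, 20, 18, 6 (positions 2,3,5,9,10,11): it rises to 22 then falls. Length 6 is optimal.

6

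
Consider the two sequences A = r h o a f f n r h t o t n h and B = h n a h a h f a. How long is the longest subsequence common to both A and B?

Backtracking the LCS table gives one alignment: h (A2,B1) → a (A4,B3) → h (A9,B4) → h (A14,B6).
So the longest common subsequence has length 4.

4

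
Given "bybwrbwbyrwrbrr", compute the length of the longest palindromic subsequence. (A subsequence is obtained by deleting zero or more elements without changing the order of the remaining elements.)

One longest palindromic subsequence is bwrbwbrwb (positions 3,4,5,6,7,8,10,11,13); it reads the same forward and backward, and the interval DP gives dp[1][15] = 9.

9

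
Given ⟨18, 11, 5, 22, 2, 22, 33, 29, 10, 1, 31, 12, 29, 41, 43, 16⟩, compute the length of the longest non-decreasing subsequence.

Let dp[i] be the longest non-decreasing subsequence ending at position i. Then dp = [1, 1, 1, 2, 1, 3, 4, 4, 2, 1, 5, 3, 5, 6, 7, 4].
The maximum is 7; one witness is 18, 22, 22, 29, 31, 41, 43 at positions 1,4,6,8,11,14,15.

7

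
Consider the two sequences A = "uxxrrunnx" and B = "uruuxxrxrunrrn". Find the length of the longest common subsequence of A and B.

A longest common subsequence is uxxrrunn (length 8); the LCS DP confirms no longer common subsequence exists.

8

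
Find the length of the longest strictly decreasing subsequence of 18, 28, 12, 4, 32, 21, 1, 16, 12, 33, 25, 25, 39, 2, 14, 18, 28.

Scanning left to right, the best length ending at each element is: 18→1, 28→1, 12→2, 4→3, 32→1, 21→2, 1→4, 16→3, 12→4, 33→1, 25→2, 25→2, 39→1, 2→5, 14→4, 18→3, 28→2.
So the longest decreasing subsequence has length 5, e.g. 28, 21, 16, 12, 2.

5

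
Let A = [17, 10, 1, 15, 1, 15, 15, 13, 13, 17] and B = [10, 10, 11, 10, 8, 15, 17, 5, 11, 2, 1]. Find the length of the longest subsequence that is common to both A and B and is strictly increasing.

3

A longest common strictly increasing subsequence is 10, 15, 17 (length 3); it appears in order in both A and B, and no longer such subsequence exists.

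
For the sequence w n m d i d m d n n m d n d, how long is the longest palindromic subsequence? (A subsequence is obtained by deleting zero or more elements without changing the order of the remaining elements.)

8

Using dp[i][j] = 2 + dp[i+1][j−1] if the ends match, else max(dp[i+1][j], dp[i][j−1]):
dp[1][14] = 8. A witness is ddmnnmdd at positions 4,6,7,9,10,11,12,14.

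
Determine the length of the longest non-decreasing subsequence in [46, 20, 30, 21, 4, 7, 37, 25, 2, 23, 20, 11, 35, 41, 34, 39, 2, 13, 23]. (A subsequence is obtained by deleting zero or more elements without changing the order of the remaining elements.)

Let dp[i] be the longest non-decreasing subsequence ending at position i. Then dp = [1, 1, 2, 2, 1, 2, 3, 3, 1, 3, 3, 3, 4, 5, 4, 5, 2, 4, 5].
The maximum is 5; one witness is 20, 21, 25, 35, 41 at positions 2,4,8,13,14.

5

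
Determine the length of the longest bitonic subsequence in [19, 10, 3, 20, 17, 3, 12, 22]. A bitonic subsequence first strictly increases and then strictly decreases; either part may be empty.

4

Let inc[i] be the LIS ending at i and dec[i] the longest strictly decreasing subsequence starting at i. inc = [1, 1, 1, 2, 2, 1, 2, 3], dec = [3, 2, 1, 3, 2, 1, 1, 1].
max_i inc[i]+dec[i]−1 = 4, with one witness 19, 20, 17, 12.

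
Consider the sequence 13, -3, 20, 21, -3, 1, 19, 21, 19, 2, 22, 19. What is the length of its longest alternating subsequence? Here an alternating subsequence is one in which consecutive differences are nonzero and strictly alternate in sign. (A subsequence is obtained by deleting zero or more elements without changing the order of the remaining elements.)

8

Track the best alternating length ending on an up-step vs a down-step at each position: up/down = 1/1, 1/2, 3/1, 3/1, 1/4, 5/4, 5/4, 5/1, 5/6, 5/6, 7/1, 7/8.
The maximum over both is 8; one such subsequence is 13, -3, 20, -3, 21, 19, 22, 19.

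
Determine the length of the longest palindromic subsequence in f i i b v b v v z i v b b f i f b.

Using dp[i][j] = 2 + dp[i+1][j−1] if the ends match, else max(dp[i+1][j], dp[i][j−1]):
dp[1][17] = 11. A witness is fibbvivbbif at positions 1,2,4,6,7,10,11,12,13,15,16.

11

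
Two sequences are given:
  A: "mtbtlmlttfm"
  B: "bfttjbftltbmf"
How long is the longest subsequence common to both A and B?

6

Backtracking the LCS table gives one alignment: t (A2,B4) → b (A3,B6) → t (A4,B8) → l (A5,B9) → m (A6,B12) → f (A10,B13).
So the longest common subsequence has length 6.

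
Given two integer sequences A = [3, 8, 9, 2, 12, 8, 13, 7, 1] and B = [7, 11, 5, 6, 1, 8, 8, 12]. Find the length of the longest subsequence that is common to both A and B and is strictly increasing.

2

For each value that appears in both, track the longest common increasing run ending there.
The best achievable length is 2; one witness is 8, 12 (A-positions 2,5, B-positions 6,8).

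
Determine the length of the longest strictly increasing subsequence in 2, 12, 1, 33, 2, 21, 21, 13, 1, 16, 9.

Scanning left to right, the best length ending at each element is: 2→1, 12→2, 1→1, 33→3, 2→2, 21→3, 21→3, 13→3, 1→1, 16→4, 9→3.
So the longest increasing subsequence has length 4, e.g. 2, 12, 13, 16.

4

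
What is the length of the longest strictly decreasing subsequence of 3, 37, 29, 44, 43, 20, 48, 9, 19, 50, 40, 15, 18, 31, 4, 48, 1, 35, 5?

Let dp[i] be the longest decreasing subsequence ending at position i. Then dp = [1, 1, 2, 1, 2, 3, 1, 4, 4, 1, 3, 5, 5, 4, 6, 2, 7, 4, 6].
The maximum is 7; one witness is 37, 29, 20, 19, 15, 4, 1 at positions 2,3,6,9,12,15,17.

7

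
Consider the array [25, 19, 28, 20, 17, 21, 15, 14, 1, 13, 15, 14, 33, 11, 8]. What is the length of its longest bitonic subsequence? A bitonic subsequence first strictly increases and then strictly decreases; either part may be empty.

Let inc[i] be the LIS ending at i and dec[i] the longest strictly decreasing subsequence starting at i. inc = [1, 1, 2, 2, 1, 3, 1, 1, 1, 2, 3, 3, 4, 2, 2], dec = [8, 7, 8, 7, 6, 6, 5, 4, 1, 3, 4, 3, 3, 2, 1].
max_i inc[i]+dec[i]−1 = 9, with one witness 25, 28, 20, 17, 15, 14, 13, 11, 8.

9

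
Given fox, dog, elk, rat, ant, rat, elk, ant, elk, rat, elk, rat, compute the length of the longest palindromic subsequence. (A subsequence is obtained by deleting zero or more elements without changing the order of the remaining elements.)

Using dp[i][j] = 2 + dp[i+1][j−1] if the ends match, else max(dp[i+1][j], dp[i][j−1]):
dp[1][12] = 7. A witness is rat rat elk ant elk rat rat at positions 4,6,7,8,9,10,12.

7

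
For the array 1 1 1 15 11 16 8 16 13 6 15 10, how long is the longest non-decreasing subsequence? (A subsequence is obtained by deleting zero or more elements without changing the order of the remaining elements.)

Scanning left to right, the best length ending at each element is: 1→1, 1→2, 1→3, 15→4, 11→4, 16→5, 8→4, 16→6, 13→5, 6→4, 15→6, 10→5.
So the longest non-decreasing subsequence has length 6, e.g. 1, 1, 1, 15, 16, 16.

6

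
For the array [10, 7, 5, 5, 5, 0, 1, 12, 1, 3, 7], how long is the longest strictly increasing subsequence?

4

Scanning left to right, the best length ending at each element is: 10→1, 7→1, 5→1, 5→1, 5→1, 0→1, 1→2, 12→3, 1→2, 3→3, 7→4.
So the longest increasing subsequence has length 4, e.g. 0, 1, 3, 7.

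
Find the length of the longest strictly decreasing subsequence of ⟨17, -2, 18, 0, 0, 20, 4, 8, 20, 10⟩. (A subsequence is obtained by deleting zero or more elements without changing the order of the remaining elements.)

Let dp[i] be the longest decreasing subsequence ending at position i. Then dp = [1, 2, 1, 2, 2, 1, 2, 2, 1, 2].
The maximum is 2; one witness is 17, -2 at positions 1,2.

2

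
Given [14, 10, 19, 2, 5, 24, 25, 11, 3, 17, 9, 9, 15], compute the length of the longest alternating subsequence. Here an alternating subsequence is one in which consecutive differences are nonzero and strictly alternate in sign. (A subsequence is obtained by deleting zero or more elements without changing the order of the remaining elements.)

A longest alternating subsequence is 14, 10, 19, 2, 24, 11, 17, 9, 15 (positions 1,2,3,4,6,8,10,11,13); its 8 consecutive differences strictly alternate in sign, and length 9 is optimal.

9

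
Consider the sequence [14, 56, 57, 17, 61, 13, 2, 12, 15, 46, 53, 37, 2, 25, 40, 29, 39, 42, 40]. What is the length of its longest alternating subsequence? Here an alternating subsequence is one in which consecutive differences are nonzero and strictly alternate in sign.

A longest alternating subsequence is 14, 56, 17, 61, 13, 46, 37, 40, 29, 42, 40 (positions 1,2,4,5,6,10,12,15,16,18,19); its 10 consecutive differences strictly alternate in sign, and length 11 is optimal.

11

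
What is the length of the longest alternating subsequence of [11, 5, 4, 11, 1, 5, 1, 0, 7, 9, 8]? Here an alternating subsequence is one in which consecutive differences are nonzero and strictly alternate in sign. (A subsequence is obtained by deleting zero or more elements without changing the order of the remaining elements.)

8

A longest alternating subsequence is 11, 5, 11, 1, 5, 1, 9, 8 (positions 1,2,4,5,6,7,10,11); its 7 consecutive differences strictly alternate in sign, and length 8 is optimal.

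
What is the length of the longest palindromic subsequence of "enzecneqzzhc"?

One longest palindromic subsequence is zenez (positions 3,4,6,7,10); it reads the same forward and backward, and the interval DP gives dp[1][12] = 5.

5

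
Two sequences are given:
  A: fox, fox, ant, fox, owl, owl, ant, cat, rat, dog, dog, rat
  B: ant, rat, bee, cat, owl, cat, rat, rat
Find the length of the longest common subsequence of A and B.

5

A longest common subsequence is ant, owl, cat, rat, rat (length 5); the LCS DP confirms no longer common subsequence exists.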